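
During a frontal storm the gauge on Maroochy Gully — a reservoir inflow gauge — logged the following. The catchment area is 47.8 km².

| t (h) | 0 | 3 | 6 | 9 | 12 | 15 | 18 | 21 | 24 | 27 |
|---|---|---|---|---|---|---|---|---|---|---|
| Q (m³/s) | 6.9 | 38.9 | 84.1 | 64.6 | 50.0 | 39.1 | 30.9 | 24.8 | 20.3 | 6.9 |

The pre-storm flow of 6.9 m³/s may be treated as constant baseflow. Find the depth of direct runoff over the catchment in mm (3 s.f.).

Direct runoff: 0.0, 32.0, 77.2, 57.7, 43.1, 32.2, 24.0, 17.9, 13.4, 0.0 m³/s; ΣQ_DR = 297.5 m³/s.
V = ΣQ_DR · Δt = 297.5 × 10800 s = 3.213 × 10^6 m³.
Over A = 47.8 km², depth = V / A = 67.2 mm.

d ≈ 67.2 mm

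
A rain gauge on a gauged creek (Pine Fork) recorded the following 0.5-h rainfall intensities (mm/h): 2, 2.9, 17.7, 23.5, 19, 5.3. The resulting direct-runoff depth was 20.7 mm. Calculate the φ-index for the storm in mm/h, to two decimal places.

φ ≈ 6.27 mm/h

Only the 3 blocks with intensity above φ contribute runoff: 17.7, 23.5, 19 mm/h.
Σ(I−φ)·Δt = d  ⇒  (17.7+23.5+19 − 3φ)·0.5 = 20.7
φ = (60.20 − 20.7/0.5) / 3 = 6.27 mm/h.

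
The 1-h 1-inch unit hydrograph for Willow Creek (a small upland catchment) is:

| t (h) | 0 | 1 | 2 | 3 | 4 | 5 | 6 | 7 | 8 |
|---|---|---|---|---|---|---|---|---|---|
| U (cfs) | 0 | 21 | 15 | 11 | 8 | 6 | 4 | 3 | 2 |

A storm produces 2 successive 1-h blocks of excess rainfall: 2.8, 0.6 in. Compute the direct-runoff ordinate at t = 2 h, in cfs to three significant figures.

Q ≈ 54.6 cfs

By discrete convolution, Q_j = Σ (P_i / 1 in) · U_{j−i}.
At t = 2 h (j=2): Q = (2.8/1)·15 + (0.6/1)·21 = 54.6 cfs.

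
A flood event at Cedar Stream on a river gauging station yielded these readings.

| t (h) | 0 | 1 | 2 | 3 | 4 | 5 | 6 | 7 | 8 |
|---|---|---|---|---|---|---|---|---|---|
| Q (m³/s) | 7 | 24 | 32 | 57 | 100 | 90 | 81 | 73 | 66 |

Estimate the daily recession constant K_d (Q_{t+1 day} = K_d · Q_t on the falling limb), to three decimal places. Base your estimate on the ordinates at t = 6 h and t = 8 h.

K_d ≈ 0.086

Between t = 6 h and t = 8 h the flow falls from 81 to 66 m³/s over 2×1 h = 2 h.
Per-interval ratio K = (66/81)^(1/2) = 0.9027; K_d = K^(24/1) = 0.086.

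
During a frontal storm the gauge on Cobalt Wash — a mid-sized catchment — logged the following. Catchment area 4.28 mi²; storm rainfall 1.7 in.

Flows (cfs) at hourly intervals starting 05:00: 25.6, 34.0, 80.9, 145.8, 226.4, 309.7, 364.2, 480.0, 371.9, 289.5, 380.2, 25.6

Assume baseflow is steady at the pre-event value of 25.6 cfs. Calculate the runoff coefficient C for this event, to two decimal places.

ΣQ_DR = 2427 cfs; V = ΣQ_DR·Δt = 8.736 × 10^6 ft³.
Runoff depth d = V / A = 0.8786 in.
C = d / P = 0.8786 / 1.7 = 0.52.

C ≈ 0.52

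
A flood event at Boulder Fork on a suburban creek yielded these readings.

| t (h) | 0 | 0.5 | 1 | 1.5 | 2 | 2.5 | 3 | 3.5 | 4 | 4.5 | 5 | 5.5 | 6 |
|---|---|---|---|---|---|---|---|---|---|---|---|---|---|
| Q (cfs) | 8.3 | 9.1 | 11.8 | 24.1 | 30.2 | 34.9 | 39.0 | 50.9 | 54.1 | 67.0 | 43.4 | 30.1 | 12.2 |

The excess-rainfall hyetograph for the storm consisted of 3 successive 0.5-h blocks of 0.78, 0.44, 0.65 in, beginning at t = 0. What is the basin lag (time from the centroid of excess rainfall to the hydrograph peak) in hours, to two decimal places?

t_L ≈ 3.78 h

Centroid of excess rainfall: t_c = Σ P_i·t̄_i / ΣP_i = 0.7152 h (block centres at 0.25, 0.75, 1.25 h).
Hydrograph peak occurs at t = 4.5 h, so basin lag t_L = 4.5 − 0.7152 = 3.78 h.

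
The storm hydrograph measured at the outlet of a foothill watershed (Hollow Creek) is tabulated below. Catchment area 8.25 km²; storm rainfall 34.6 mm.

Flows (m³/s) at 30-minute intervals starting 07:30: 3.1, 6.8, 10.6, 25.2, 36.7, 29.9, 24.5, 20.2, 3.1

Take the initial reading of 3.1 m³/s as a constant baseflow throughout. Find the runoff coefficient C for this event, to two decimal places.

ΣQ_DR = 132.2 m³/s; V = ΣQ_DR·Δt = 2.380 × 10^5 m³.
Runoff depth d = V / A = 28.84 mm.
C = d / P = 28.84 / 34.6 = 0.83.

C ≈ 0.83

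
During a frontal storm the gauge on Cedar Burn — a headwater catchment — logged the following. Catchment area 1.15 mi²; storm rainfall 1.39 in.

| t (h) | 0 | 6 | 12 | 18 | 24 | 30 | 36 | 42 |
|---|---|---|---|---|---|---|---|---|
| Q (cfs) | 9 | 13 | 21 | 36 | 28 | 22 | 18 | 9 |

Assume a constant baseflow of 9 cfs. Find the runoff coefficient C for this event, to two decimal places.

ΣQ_DR = 84.00 cfs; V = ΣQ_DR·Δt = 1.814 × 10^6 ft³.
Runoff depth d = V / A = 0.6791 in.
C = d / P = 0.6791 / 1.39 = 0.49.

C ≈ 0.49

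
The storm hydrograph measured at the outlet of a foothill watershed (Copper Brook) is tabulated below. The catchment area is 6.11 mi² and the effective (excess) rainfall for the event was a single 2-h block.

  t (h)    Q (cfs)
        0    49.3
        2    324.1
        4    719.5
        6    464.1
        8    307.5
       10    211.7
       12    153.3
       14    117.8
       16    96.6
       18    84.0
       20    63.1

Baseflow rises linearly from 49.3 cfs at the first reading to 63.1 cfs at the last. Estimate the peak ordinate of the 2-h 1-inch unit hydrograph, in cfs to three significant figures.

U_p ≈ 667 cfs

Direct runoff: 0.00, 273.42, 667.44, 410.66, 252.68, 155.50, 95.72, 58.84, 36.26, 22.28, 0.00 cfs; ΣQ_DR = 1973 cfs, peak = 667.44 cfs.
Runoff depth d = ΣQ_DR·Δt / A = 1973 × 7200 / (6.11 mi²) = 1.001 in.
The 1-inch UH is the DRH scaled by (1 in)/d, so U_p = 667.44 × 1/1.001 = 667 cfs.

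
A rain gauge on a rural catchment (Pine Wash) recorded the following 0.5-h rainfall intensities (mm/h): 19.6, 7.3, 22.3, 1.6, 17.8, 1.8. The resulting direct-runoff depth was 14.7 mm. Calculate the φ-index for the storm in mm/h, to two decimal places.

Only the 3 blocks with intensity above φ contribute runoff: 19.6, 22.3, 17.8 mm/h.
Σ(I−φ)·Δt = d  ⇒  (19.6+22.3+17.8 − 3φ)·0.5 = 14.7
φ = (59.70 − 14.7/0.5) / 3 = 10.10 mm/h.

φ ≈ 10.10 mm/h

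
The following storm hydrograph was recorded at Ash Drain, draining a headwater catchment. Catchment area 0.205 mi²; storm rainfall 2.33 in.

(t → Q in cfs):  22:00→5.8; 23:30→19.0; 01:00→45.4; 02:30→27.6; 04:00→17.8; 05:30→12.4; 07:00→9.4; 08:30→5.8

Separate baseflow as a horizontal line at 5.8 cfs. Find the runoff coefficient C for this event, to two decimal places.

ΣQ_DR = 96.80 cfs; V = ΣQ_DR·Δt = 5.227 × 10^5 ft³.
Runoff depth d = V / A = 1.098 in.
C = d / P = 1.098 / 2.33 = 0.47.

C ≈ 0.47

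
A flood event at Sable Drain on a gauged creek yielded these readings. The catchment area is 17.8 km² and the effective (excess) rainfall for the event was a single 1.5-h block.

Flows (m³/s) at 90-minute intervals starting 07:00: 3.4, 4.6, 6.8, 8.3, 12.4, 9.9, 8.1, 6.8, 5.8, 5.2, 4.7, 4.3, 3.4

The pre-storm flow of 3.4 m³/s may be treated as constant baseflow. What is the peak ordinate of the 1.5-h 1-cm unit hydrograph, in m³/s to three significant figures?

Direct runoff: 0.0, 1.2, 3.4, 4.9, 9.0, 6.5, 4.7, 3.4, 2.4, 1.8, 1.3, 0.9, 0.0 m³/s; ΣQ_DR = 39.50 m³/s, peak = 9.0 m³/s.
Runoff depth d = ΣQ_DR·Δt / A = 39.50 × 5400 / (17.8 km²) = 11.98 mm.
The 1-cm UH is the DRH scaled by (10 mm)/d, so U_p = 9.0 × 10/11.98 = 7.51 m³/s.

U_p ≈ 7.51 m³/s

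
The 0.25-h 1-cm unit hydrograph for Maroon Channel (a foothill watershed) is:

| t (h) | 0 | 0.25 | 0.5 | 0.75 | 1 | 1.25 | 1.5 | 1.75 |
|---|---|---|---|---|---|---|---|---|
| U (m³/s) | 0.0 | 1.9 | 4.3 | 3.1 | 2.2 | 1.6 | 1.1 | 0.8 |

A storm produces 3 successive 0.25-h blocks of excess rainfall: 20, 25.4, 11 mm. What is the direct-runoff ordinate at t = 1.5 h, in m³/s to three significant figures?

Q ≈ 8.68 m³/s

By discrete convolution, Q_j = Σ (P_i / 10 mm) · U_{j−i}.
At t = 1.5 h (j=6): Q = (20/10)·1.1 + (25.4/10)·1.6 + (11/10)·2.2 = 8.68 m³/s.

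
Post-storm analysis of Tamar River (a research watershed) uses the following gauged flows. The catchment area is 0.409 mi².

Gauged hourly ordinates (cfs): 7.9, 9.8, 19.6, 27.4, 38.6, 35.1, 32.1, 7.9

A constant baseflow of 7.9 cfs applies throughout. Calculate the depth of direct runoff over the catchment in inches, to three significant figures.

Direct runoff: 0.0, 1.9, 11.7, 19.5, 30.7, 27.2, 24.2, 0.0 cfs; ΣQ_DR = 115.2 cfs.
V = ΣQ_DR · Δt = 115.2 × 3600 s = 4.147 × 10^5 ft³.
Over A = 0.409 mi², depth = V / A = 0.436 in.

d ≈ 0.436 in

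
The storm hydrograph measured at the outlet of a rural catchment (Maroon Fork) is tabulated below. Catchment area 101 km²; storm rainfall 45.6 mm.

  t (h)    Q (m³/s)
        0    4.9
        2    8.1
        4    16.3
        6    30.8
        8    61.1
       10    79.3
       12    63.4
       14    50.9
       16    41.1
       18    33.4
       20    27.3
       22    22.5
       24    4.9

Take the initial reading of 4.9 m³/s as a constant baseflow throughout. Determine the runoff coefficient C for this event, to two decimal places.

C ≈ 0.59

ΣQ_DR = 380.3 m³/s; V = ΣQ_DR·Δt = 2.738 × 10^6 m³.
Runoff depth d = V / A = 27.11 mm.
C = d / P = 27.11 / 45.6 = 0.59.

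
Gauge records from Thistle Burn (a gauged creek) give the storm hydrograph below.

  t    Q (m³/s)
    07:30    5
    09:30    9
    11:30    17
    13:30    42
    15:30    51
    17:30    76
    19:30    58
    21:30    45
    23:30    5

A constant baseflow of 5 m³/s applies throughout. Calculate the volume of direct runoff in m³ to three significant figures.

Direct-runoff ordinates (Q − Q_b): 0.0, 4.0, 12.0, 37.0, 46.0, 71.0, 53.0, 40.0, 0.0 m³/s.
ΣQ_DR = 263.0 m³/s.
With Δt = 2 h = 7200 s, V = ΣQ_DR · Δt = 263.0 × 7200 = 1.89 × 10^6 m³.

V ≈ 1.89 × 10^6 m³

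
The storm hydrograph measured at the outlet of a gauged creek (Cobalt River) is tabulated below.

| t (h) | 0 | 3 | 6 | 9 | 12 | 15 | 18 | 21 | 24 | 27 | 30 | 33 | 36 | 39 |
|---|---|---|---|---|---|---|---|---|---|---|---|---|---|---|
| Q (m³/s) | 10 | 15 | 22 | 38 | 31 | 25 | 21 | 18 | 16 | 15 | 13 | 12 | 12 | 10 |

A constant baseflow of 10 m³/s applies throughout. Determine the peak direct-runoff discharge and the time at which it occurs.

Q_p = 28.0 m³/s at t = 9 h

Subtracting baseflow gives direct-runoff ordinates: 0.0, 5.0, 12.0, 28.0, 21.0, 15.0, 11.0, 8.0, 6.0, 5.0, 3.0, 2.0, 2.0, 0.0 m³/s.
The maximum is 28.0 m³/s, occurring at the reading for t = 9 h.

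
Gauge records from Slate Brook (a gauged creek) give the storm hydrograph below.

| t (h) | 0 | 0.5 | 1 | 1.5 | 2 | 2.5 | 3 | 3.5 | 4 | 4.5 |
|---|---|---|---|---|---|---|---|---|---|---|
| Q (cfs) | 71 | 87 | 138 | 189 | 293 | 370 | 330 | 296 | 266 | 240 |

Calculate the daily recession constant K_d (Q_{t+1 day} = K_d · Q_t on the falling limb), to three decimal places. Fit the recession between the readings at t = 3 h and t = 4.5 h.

Between t = 3 h and t = 4.5 h the flow falls from 330 to 240 cfs over 3×0.5 h = 1.5 h.
Per-interval ratio K = (240/330)^(1/3) = 0.8993; K_d = K^(24/0.5) = 0.006.

K_d ≈ 0.006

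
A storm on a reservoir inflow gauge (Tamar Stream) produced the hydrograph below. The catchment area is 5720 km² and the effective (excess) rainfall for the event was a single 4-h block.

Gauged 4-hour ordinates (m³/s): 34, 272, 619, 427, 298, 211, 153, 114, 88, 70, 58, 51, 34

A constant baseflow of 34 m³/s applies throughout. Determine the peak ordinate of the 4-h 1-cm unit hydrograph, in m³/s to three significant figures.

Direct runoff: 0.0, 238.0, 585.0, 393.0, 264.0, 177.0, 119.0, 80.0, 54.0, 36.0, 24.0, 17.0, 0.0 m³/s; ΣQ_DR = 1987 m³/s, peak = 585.0 m³/s.
Runoff depth d = ΣQ_DR·Δt / A = 1987 × 14400 / (5720 km²) = 5.002 mm.
The 1-cm UH is the DRH scaled by (10 mm)/d, so U_p = 585.0 × 10/5.002 = 1170 m³/s.

U_p ≈ 1170 m³/s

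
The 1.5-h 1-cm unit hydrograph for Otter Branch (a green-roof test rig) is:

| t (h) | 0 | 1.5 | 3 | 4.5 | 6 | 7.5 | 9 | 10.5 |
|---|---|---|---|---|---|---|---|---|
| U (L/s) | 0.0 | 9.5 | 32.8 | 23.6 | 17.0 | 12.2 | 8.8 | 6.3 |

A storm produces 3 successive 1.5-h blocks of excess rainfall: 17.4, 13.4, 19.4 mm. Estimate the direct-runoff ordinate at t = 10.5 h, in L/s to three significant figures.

By discrete convolution, Q_j = Σ (P_i / 10 mm) · U_{j−i}.
At t = 10.5 h (j=7): Q = (17.4/10)·6.3 + (13.4/10)·8.8 + (19.4/10)·12.2 = 46.4 L/s.

Q ≈ 46.4 L/s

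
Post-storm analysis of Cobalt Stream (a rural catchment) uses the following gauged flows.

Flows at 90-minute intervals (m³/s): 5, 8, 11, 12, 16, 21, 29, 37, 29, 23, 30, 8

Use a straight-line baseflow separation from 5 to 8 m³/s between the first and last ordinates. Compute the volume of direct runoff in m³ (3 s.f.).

Direct-runoff ordinates (Q − Q_b): 0.00, 2.73, 5.45, 6.18, 9.91, 14.64, 22.36, 30.09, 21.82, 15.55, 22.27, 0.00 m³/s.
ΣQ_DR = 151.0 m³/s.
With Δt = 1.5 h = 5400 s, V = ΣQ_DR · Δt = 151.0 × 5400 = 8.15 × 10^5 m³.

V ≈ 8.15 × 10^5 m³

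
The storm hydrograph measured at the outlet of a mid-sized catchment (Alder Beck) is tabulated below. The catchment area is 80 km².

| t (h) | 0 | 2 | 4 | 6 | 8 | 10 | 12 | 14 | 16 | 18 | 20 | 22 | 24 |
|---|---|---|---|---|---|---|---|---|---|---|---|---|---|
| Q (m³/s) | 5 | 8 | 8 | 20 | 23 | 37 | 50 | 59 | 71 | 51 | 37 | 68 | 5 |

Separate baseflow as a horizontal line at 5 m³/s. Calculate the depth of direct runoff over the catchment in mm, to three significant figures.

d ≈ 33.9 mm

Direct runoff: 0.0, 3.0, 3.0, 15.0, 18.0, 32.0, 45.0, 54.0, 66.0, 46.0, 32.0, 63.0, 0.0 m³/s; ΣQ_DR = 377.0 m³/s.
V = ΣQ_DR · Δt = 377.0 × 7200 s = 2.714 × 10^6 m³.
Over A = 80 km², depth = V / A = 33.9 mm.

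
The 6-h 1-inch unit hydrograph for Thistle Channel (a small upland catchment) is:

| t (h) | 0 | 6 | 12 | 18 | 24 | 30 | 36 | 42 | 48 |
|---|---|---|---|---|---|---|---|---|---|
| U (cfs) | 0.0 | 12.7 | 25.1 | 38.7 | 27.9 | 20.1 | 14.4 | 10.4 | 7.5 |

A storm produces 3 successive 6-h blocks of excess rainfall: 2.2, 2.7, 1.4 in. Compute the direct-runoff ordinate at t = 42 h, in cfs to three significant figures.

Q ≈ 89.9 cfs

By discrete convolution, Q_j = Σ (P_i / 1 in) · U_{j−i}.
At t = 42 h (j=7): Q = (2.2/1)·10.4 + (2.7/1)·14.4 + (1.4/1)·20.1 = 89.9 cfs.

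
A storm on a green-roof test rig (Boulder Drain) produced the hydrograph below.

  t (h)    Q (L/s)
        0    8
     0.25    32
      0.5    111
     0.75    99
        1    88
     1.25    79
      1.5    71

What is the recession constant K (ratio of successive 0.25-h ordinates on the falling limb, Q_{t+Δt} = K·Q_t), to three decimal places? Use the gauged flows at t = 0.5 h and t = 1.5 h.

K ≈ 0.894

Using the recession-limb readings at t = 0.5 h and t = 1.5 h: Q falls from 111 to 71 L/s over 4 intervals.
K = (Q₂/Q₁)^(1/4) = (71/111)^(1/4) = 0.894.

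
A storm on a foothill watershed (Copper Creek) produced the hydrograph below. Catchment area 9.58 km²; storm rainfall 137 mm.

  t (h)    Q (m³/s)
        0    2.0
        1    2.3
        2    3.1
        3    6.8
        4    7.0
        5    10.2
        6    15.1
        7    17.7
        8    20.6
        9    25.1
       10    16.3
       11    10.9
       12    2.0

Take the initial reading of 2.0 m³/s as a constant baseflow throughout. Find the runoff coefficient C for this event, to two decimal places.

C ≈ 0.31

ΣQ_DR = 113.1 m³/s; V = ΣQ_DR·Δt = 4.072 × 10^5 m³.
Runoff depth d = V / A = 42.50 mm.
C = d / P = 42.50 / 137 = 0.31.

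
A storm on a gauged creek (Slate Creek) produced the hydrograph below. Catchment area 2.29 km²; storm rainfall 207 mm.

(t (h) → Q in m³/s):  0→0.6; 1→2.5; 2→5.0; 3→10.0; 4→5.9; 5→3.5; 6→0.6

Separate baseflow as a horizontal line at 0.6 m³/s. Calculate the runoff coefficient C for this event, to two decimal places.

C ≈ 0.18

ΣQ_DR = 23.90 m³/s; V = ΣQ_DR·Δt = 86040 m³.
Runoff depth d = V / A = 37.57 mm.
C = d / P = 37.57 / 207 = 0.18.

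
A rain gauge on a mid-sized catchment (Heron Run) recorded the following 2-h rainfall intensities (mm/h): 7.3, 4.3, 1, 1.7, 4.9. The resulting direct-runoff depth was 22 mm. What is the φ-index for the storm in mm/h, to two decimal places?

φ ≈ 1.83 mm/h

Only the 3 blocks with intensity above φ contribute runoff: 7.3, 4.3, 4.9 mm/h.
Σ(I−φ)·Δt = d  ⇒  (7.3+4.3+4.9 − 3φ)·2 = 22
φ = (16.50 − 22/2) / 3 = 1.83 mm/h.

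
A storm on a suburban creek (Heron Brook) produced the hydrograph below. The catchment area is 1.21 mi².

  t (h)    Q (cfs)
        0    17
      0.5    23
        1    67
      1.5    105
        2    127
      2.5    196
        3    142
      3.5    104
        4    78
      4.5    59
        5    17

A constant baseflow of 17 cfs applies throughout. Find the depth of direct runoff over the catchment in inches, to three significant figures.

d ≈ 0.479 in

Direct runoff: 0.0, 6.0, 50.0, 88.0, 110.0, 179.0, 125.0, 87.0, 61.0, 42.0, 0.0 cfs; ΣQ_DR = 748.0 cfs.
V = ΣQ_DR · Δt = 748.0 × 1800 s = 1.346 × 10^6 ft³.
Over A = 1.21 mi², depth = V / A = 0.479 in.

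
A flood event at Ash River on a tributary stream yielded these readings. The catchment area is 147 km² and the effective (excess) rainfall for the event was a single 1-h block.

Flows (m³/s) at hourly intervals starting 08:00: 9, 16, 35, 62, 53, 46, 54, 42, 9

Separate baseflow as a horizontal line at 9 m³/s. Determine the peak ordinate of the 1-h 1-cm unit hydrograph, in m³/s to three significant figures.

Direct runoff: 0.0, 7.0, 26.0, 53.0, 44.0, 37.0, 45.0, 33.0, 0.0 m³/s; ΣQ_DR = 245.0 m³/s, peak = 53.0 m³/s.
Runoff depth d = ΣQ_DR·Δt / A = 245.0 × 3600 / (147 km²) = 6.000 mm.
The 1-cm UH is the DRH scaled by (10 mm)/d, so U_p = 53.0 × 10/6.000 = 88.3 m³/s.

U_p ≈ 88.3 m³/s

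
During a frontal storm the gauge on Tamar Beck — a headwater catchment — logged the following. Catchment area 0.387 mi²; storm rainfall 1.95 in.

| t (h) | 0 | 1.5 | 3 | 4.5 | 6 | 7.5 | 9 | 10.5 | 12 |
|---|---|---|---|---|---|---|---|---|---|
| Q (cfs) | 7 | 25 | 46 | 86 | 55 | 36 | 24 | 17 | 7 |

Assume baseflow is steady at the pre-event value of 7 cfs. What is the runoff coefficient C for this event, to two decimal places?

C ≈ 0.74

ΣQ_DR = 240.0 cfs; V = ΣQ_DR·Δt = 1.296 × 10^6 ft³.
Runoff depth d = V / A = 1.441 in.
C = d / P = 1.441 / 1.95 = 0.74.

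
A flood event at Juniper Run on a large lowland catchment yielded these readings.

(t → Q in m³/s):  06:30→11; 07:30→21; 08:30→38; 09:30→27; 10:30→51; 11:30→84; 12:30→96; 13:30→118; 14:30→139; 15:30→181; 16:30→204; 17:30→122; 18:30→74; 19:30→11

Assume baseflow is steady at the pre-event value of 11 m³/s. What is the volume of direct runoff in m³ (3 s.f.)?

Direct-runoff ordinates (Q − Q_b): 0.0, 10.0, 27.0, 16.0, 40.0, 73.0, 85.0, 107.0, 128.0, 170.0, 193.0, 111.0, 63.0, 0.0 m³/s.
ΣQ_DR = 1023 m³/s.
With Δt = 1 h = 3600 s, V = ΣQ_DR · Δt = 1023 × 3600 = 3.68 × 10^6 m³.

V ≈ 3.68 × 10^6 m³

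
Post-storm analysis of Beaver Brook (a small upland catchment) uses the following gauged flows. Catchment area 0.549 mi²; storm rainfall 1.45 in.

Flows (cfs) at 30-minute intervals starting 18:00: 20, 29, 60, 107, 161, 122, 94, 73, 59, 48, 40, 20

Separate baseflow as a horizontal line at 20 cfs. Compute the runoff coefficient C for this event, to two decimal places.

ΣQ_DR = 593.0 cfs; V = ΣQ_DR·Δt = 1.067 × 10^6 ft³.
Runoff depth d = V / A = 0.8369 in.
C = d / P = 0.8369 / 1.45 = 0.58.

C ≈ 0.58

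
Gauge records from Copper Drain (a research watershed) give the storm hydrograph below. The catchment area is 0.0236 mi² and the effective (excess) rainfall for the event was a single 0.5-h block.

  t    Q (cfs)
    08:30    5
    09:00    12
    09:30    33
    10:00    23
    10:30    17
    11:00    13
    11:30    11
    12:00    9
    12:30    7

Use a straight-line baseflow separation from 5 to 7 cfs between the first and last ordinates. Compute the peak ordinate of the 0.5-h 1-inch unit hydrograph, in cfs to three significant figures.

Direct runoff: 0.00, 6.75, 27.50, 17.25, 11.00, 6.75, 4.50, 2.25, 0.00 cfs; ΣQ_DR = 76.00 cfs, peak = 27.50 cfs.
Runoff depth d = ΣQ_DR·Δt / A = 76.00 × 1800 / (0.0236 mi²) = 2.495 in.
The 1-inch UH is the DRH scaled by (1 in)/d, so U_p = 27.50 × 1/2.495 = 11.0 cfs.

U_p ≈ 11.0 cfs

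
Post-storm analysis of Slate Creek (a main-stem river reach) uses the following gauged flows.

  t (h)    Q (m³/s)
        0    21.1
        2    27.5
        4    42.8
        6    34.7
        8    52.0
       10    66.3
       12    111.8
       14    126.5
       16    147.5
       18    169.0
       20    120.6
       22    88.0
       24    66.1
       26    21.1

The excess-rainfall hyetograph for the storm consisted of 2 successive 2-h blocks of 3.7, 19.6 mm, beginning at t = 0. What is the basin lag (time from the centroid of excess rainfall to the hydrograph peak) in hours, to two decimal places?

t_L ≈ 15.32 h

Centroid of excess rainfall: t_c = Σ P_i·t̄_i / ΣP_i = 2.6824 h (block centres at 1, 3 h).
Hydrograph peak occurs at t = 18 h, so basin lag t_L = 18 − 2.6824 = 15.32 h.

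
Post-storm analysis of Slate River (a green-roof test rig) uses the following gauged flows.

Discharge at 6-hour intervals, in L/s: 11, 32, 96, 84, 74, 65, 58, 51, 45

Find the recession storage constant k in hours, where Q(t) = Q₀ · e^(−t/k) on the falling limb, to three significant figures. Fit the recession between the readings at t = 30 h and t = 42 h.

On the falling limb, Q drops from 65 to 51 L/s between t = 30 h and t = 42 h (Δt = 12 h).
k = −Δt / ln(Q₂/Q₁) = −12 / ln(51/65) = 49.5 h.

k ≈ 49.5 h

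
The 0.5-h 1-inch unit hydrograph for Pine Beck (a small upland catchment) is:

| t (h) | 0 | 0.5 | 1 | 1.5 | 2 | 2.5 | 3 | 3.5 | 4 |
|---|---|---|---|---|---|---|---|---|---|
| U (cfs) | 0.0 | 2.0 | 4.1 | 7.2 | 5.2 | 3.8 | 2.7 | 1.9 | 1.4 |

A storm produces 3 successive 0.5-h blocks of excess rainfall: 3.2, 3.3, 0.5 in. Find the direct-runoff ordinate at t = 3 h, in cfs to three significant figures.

By discrete convolution, Q_j = Σ (P_i / 1 in) · U_{j−i}.
At t = 3 h (j=6): Q = (3.2/1)·2.7 + (3.3/1)·3.8 + (0.5/1)·5.2 = 23.8 cfs.

Q ≈ 23.8 cfs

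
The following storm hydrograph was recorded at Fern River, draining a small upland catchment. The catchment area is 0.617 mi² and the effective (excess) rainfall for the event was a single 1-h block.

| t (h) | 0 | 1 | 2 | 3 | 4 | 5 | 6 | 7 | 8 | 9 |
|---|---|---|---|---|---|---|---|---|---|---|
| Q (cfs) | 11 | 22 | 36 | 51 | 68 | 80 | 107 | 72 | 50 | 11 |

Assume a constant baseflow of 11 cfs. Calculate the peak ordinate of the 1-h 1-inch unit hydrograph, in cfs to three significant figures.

U_p ≈ 96.0 cfs

Direct runoff: 0.0, 11.0, 25.0, 40.0, 57.0, 69.0, 96.0, 61.0, 39.0, 0.0 cfs; ΣQ_DR = 398.0 cfs, peak = 96.0 cfs.
Runoff depth d = ΣQ_DR·Δt / A = 398.0 × 3600 / (0.617 mi²) = 0.9996 in.
The 1-inch UH is the DRH scaled by (1 in)/d, so U_p = 96.0 × 1/0.9996 = 96.0 cfs.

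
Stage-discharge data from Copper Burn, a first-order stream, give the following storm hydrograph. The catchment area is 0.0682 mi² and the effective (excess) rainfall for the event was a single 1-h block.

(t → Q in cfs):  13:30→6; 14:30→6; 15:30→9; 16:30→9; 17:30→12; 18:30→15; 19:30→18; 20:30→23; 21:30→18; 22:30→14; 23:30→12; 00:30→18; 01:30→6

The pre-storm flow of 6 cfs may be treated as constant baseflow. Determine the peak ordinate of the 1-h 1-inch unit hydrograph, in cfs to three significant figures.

Direct runoff: 0.0, 0.0, 3.0, 3.0, 6.0, 9.0, 12.0, 17.0, 12.0, 8.0, 6.0, 12.0, 0.0 cfs; ΣQ_DR = 88.00 cfs, peak = 17.0 cfs.
Runoff depth d = ΣQ_DR·Δt / A = 88.00 × 3600 / (0.0682 mi²) = 1.999 in.
The 1-inch UH is the DRH scaled by (1 in)/d, so U_p = 17.0 × 1/1.999 = 8.50 cfs.

U_p ≈ 8.50 cfs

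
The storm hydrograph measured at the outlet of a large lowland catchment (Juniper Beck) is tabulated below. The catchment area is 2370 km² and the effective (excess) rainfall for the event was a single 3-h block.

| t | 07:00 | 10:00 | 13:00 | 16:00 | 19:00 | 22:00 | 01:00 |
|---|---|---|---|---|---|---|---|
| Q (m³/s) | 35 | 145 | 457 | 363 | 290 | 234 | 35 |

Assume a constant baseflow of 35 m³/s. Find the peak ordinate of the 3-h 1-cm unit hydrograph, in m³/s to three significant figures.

U_p ≈ 705 m³/s

Direct runoff: 0.0, 110.0, 422.0, 328.0, 255.0, 199.0, 0.0 m³/s; ΣQ_DR = 1314 m³/s, peak = 422.0 m³/s.
Runoff depth d = ΣQ_DR·Δt / A = 1314 × 10800 / (2370 km²) = 5.988 mm.
The 1-cm UH is the DRH scaled by (10 mm)/d, so U_p = 422.0 × 10/5.988 = 705 m³/s.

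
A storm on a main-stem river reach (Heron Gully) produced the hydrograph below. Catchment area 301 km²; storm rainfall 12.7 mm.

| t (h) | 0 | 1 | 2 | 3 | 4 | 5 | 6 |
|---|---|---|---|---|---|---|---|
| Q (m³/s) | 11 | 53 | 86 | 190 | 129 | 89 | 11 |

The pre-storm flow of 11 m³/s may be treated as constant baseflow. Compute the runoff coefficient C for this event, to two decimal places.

ΣQ_DR = 492.0 m³/s; V = ΣQ_DR·Δt = 1.771 × 10^6 m³.
Runoff depth d = V / A = 5.884 mm.
C = d / P = 5.884 / 12.7 = 0.46.

C ≈ 0.46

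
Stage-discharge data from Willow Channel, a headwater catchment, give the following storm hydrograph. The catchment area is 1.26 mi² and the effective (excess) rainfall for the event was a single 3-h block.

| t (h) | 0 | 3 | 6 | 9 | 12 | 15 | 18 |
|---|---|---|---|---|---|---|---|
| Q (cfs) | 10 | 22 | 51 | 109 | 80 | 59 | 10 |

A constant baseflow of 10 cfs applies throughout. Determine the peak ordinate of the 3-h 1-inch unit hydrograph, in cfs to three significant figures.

U_p ≈ 99.0 cfs

Direct runoff: 0.0, 12.0, 41.0, 99.0, 70.0, 49.0, 0.0 cfs; ΣQ_DR = 271.0 cfs, peak = 99.0 cfs.
Runoff depth d = ΣQ_DR·Δt / A = 271.0 × 10800 / (1.26 mi²) = 0.9999 in.
The 1-inch UH is the DRH scaled by (1 in)/d, so U_p = 99.0 × 1/0.9999 = 99.0 cfs.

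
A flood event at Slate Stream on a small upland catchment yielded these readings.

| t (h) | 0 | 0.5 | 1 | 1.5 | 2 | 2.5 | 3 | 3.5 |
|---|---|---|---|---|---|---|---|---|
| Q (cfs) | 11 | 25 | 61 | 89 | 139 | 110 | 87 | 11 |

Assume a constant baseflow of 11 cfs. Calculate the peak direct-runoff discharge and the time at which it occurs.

Q_p = 128.0 cfs at t = 2 h

Subtracting baseflow gives direct-runoff ordinates: 0.0, 14.0, 50.0, 78.0, 128.0, 99.0, 76.0, 0.0 cfs.
The maximum is 128.0 cfs, occurring at the reading for t = 2 h.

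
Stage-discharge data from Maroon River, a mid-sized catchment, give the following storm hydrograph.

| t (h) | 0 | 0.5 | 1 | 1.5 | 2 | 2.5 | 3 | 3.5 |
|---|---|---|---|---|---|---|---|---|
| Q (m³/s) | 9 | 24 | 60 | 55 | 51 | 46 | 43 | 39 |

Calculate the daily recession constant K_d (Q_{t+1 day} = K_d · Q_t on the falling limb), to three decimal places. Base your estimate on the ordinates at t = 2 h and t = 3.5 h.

Between t = 2 h and t = 3.5 h the flow falls from 51 to 39 m³/s over 3×0.5 h = 1.5 h.
Per-interval ratio K = (39/51)^(1/3) = 0.9145; K_d = K^(24/0.5) = 0.014.

K_d ≈ 0.014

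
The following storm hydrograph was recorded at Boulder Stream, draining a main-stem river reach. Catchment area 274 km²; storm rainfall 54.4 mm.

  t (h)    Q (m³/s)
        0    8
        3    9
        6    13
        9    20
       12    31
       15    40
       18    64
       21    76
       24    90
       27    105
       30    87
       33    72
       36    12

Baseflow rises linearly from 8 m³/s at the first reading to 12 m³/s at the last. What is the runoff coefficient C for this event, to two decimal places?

C ≈ 0.36

ΣQ_DR = 497.0 m³/s; V = ΣQ_DR·Δt = 5.368 × 10^6 m³.
Runoff depth d = V / A = 19.59 mm.
C = d / P = 19.59 / 54.4 = 0.36.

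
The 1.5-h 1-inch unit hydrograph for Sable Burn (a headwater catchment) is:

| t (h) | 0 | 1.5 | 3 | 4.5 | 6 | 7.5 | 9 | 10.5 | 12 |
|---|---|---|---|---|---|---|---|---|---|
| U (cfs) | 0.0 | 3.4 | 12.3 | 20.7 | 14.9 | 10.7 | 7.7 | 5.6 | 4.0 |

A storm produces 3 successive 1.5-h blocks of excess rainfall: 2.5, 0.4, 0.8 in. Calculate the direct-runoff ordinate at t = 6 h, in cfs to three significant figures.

By discrete convolution, Q_j = Σ (P_i / 1 in) · U_{j−i}.
At t = 6 h (j=4): Q = (2.5/1)·14.9 + (0.4/1)·20.7 + (0.8/1)·12.3 = 55.4 cfs.

Q ≈ 55.4 cfs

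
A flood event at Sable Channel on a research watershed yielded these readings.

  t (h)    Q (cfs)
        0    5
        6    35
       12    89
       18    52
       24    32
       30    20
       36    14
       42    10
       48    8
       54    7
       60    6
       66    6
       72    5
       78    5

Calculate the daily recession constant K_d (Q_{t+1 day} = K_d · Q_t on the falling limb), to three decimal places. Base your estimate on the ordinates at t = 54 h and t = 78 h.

Between t = 54 h and t = 78 h the flow falls from 7 to 5 cfs over 4×6 h = 24 h.
Per-interval ratio K = (5/7)^(1/4) = 0.9193; K_d = K^(24/6) = 0.714.

K_d ≈ 0.714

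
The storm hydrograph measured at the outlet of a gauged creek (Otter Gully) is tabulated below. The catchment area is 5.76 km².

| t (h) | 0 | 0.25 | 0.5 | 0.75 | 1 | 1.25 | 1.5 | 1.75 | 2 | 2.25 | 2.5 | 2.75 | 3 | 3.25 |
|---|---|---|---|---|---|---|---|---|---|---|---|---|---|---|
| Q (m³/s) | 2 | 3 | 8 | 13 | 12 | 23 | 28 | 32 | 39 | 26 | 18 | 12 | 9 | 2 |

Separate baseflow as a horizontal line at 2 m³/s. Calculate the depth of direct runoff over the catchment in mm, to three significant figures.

d ≈ 31.1 mm

Direct runoff: 0.0, 1.0, 6.0, 11.0, 10.0, 21.0, 26.0, 30.0, 37.0, 24.0, 16.0, 10.0, 7.0, 0.0 m³/s; ΣQ_DR = 199.0 m³/s.
V = ΣQ_DR · Δt = 199.0 × 900 s = 1.791 × 10^5 m³.
Over A = 5.76 km², depth = V / A = 31.1 mm.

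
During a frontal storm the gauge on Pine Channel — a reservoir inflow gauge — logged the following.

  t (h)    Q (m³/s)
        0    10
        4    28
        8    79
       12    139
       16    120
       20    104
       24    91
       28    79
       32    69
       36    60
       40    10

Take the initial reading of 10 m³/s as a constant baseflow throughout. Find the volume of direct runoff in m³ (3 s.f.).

Direct-runoff ordinates (Q − Q_b): 0.0, 18.0, 69.0, 129.0, 110.0, 94.0, 81.0, 69.0, 59.0, 50.0, 0.0 m³/s.
ΣQ_DR = 679.0 m³/s.
With Δt = 4 h = 14400 s, V = ΣQ_DR · Δt = 679.0 × 14400 = 9.78 × 10^6 m³.

V ≈ 9.78 × 10^6 m³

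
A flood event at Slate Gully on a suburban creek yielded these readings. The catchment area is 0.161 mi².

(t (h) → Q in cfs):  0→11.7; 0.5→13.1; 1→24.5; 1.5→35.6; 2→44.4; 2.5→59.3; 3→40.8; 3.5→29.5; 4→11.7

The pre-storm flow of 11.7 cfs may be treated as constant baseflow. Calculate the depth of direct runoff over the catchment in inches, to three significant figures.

Direct runoff: 0.0, 1.4, 12.8, 23.9, 32.7, 47.6, 29.1, 17.8, 0.0 cfs; ΣQ_DR = 165.3 cfs.
V = ΣQ_DR · Δt = 165.3 × 1800 s = 2.975 × 10^5 ft³.
Over A = 0.161 mi², depth = V / A = 0.795 in.

d ≈ 0.795 in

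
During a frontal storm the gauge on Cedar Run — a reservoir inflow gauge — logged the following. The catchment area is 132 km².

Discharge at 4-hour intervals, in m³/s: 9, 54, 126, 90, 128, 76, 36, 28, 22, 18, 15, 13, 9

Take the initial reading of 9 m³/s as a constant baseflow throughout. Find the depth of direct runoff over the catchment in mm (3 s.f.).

d ≈ 55.3 mm

Direct runoff: 0.0, 45.0, 117.0, 81.0, 119.0, 67.0, 27.0, 19.0, 13.0, 9.0, 6.0, 4.0, 0.0 m³/s; ΣQ_DR = 507.0 m³/s.
V = ΣQ_DR · Δt = 507.0 × 14400 s = 7.301 × 10^6 m³.
Over A = 132 km², depth = V / A = 55.3 mm.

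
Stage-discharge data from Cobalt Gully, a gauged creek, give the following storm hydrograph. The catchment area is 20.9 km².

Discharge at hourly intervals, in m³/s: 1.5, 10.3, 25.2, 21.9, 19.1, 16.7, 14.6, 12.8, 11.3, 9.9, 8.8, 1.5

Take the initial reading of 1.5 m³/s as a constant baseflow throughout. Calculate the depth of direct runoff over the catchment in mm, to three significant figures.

d ≈ 23.4 mm

Direct runoff: 0.0, 8.8, 23.7, 20.4, 17.6, 15.2, 13.1, 11.3, 9.8, 8.4, 7.3, 0.0 m³/s; ΣQ_DR = 135.6 m³/s.
V = ΣQ_DR · Δt = 135.6 × 3600 s = 4.882 × 10^5 m³.
Over A = 20.9 km², depth = V / A = 23.4 mm.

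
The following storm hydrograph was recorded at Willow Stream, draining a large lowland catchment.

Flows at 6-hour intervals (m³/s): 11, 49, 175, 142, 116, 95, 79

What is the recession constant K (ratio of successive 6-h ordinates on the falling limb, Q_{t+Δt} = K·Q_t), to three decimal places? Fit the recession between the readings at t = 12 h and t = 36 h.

K ≈ 0.820

Using the recession-limb readings at t = 12 h and t = 36 h: Q falls from 175 to 79 m³/s over 4 intervals.
K = (Q₂/Q₁)^(1/4) = (79/175)^(1/4) = 0.820.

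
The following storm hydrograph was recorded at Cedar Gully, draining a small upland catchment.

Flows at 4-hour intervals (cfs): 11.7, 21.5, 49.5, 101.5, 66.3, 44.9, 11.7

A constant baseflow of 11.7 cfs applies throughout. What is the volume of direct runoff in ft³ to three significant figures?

Direct-runoff ordinates (Q − Q_b): 0.0, 9.8, 37.8, 89.8, 54.6, 33.2, 0.0 cfs.
ΣQ_DR = 225.2 cfs.
With Δt = 4 h = 14400 s, V = ΣQ_DR · Δt = 225.2 × 14400 = 3.24 × 10^6 ft³.

V ≈ 3.24 × 10^6 ft³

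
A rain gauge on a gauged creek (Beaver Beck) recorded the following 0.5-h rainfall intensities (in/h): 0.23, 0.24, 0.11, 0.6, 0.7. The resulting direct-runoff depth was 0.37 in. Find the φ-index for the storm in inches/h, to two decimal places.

Only the 2 blocks with intensity above φ contribute runoff: 0.6, 0.7 in/h.
Σ(I−φ)·Δt = d  ⇒  (0.6+0.7 − 2φ)·0.5 = 0.37
φ = (1.300 − 0.37/0.5) / 2 = 0.28 in/h.

φ ≈ 0.28 in/h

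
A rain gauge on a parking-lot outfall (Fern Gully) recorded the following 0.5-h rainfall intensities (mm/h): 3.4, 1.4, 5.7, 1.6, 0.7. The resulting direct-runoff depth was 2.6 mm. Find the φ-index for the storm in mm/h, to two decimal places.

Only the 2 blocks with intensity above φ contribute runoff: 3.4, 5.7 mm/h.
Σ(I−φ)·Δt = d  ⇒  (3.4+5.7 − 2φ)·0.5 = 2.6
φ = (9.100 − 2.6/0.5) / 2 = 1.95 mm/h.

φ ≈ 1.95 mm/h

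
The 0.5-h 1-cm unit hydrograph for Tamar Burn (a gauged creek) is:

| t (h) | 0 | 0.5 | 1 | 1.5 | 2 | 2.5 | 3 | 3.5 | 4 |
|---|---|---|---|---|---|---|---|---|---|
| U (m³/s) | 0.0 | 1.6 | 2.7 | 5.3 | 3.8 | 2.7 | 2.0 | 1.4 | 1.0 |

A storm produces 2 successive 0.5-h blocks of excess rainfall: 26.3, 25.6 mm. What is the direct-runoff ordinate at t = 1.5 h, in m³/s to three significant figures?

Q ≈ 20.9 m³/s

By discrete convolution, Q_j = Σ (P_i / 10 mm) · U_{j−i}.
At t = 1.5 h (j=3): Q = (26.3/10)·5.3 + (25.6/10)·2.7 = 20.9 m³/s.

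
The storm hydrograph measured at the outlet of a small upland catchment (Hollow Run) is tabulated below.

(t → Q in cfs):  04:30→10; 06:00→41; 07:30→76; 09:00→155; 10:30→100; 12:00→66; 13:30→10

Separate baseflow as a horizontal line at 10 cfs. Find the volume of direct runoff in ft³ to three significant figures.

Direct-runoff ordinates (Q − Q_b): 0.0, 31.0, 66.0, 145.0, 90.0, 56.0, 0.0 cfs.
ΣQ_DR = 388.0 cfs.
With Δt = 1.5 h = 5400 s, V = ΣQ_DR · Δt = 388.0 × 5400 = 2.10 × 10^6 ft³.

V ≈ 2.10 × 10^6 ft³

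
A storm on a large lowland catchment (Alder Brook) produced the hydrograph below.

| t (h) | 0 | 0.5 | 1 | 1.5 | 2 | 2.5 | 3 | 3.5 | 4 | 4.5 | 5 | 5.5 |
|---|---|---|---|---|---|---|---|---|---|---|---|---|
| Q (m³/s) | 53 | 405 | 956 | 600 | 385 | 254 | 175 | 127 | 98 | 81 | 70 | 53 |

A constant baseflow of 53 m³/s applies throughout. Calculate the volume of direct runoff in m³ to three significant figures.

Direct-runoff ordinates (Q − Q_b): 0.0, 352.0, 903.0, 547.0, 332.0, 201.0, 122.0, 74.0, 45.0, 28.0, 17.0, 0.0 m³/s.
ΣQ_DR = 2621 m³/s.
With Δt = 0.5 h = 1800 s, V = ΣQ_DR · Δt = 2621 × 1800 = 4.72 × 10^6 m³.

V ≈ 4.72 × 10^6 m³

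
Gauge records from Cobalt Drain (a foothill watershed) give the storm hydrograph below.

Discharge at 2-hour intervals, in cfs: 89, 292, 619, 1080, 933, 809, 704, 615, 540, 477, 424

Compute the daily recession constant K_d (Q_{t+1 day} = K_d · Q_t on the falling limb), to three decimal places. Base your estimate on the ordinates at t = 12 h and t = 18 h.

Between t = 12 h and t = 18 h the flow falls from 704 to 477 cfs over 3×2 h = 6 h.
Per-interval ratio K = (477/704)^(1/3) = 0.8783; K_d = K^(24/2) = 0.211.

K_d ≈ 0.211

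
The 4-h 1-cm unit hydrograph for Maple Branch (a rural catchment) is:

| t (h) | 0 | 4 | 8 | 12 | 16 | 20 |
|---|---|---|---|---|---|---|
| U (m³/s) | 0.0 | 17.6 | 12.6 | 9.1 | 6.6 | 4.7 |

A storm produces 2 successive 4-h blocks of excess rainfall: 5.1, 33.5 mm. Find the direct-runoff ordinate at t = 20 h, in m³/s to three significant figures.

Q ≈ 24.5 m³/s

By discrete convolution, Q_j = Σ (P_i / 10 mm) · U_{j−i}.
At t = 20 h (j=5): Q = (5.1/10)·4.7 + (33.5/10)·6.6 = 24.5 m³/s.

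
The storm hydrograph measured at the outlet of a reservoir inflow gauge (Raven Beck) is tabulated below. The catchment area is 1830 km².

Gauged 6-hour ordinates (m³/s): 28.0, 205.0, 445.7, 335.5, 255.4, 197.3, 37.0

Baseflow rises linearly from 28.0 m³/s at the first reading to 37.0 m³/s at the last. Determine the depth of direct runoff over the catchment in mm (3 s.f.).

Direct runoff: 0.00, 175.50, 414.70, 303.00, 221.40, 161.80, 0.00 m³/s; ΣQ_DR = 1276 m³/s.
V = ΣQ_DR · Δt = 1276 × 21600 s = 2.757 × 10^7 m³.
Over A = 1830 km², depth = V / A = 15.1 mm.

d ≈ 15.1 mm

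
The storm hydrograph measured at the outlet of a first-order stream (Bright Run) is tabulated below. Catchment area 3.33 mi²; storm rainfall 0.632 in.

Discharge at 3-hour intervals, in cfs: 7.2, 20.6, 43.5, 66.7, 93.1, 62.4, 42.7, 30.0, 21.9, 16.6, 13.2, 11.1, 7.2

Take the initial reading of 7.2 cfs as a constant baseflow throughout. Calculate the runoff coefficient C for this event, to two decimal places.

ΣQ_DR = 342.6 cfs; V = ΣQ_DR·Δt = 3.700 × 10^6 ft³.
Runoff depth d = V / A = 0.4783 in.
C = d / P = 0.4783 / 0.632 = 0.76.

C ≈ 0.76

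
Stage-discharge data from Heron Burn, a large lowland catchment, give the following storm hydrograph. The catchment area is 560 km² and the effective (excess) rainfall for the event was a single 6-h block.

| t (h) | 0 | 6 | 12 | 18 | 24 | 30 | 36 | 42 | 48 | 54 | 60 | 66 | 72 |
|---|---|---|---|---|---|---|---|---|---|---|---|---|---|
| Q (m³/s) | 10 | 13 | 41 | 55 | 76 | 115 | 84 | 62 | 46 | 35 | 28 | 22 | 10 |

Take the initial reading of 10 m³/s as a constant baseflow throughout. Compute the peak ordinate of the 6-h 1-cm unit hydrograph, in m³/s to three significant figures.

U_p ≈ 58.3 m³/s

Direct runoff: 0.0, 3.0, 31.0, 45.0, 66.0, 105.0, 74.0, 52.0, 36.0, 25.0, 18.0, 12.0, 0.0 m³/s; ΣQ_DR = 467.0 m³/s, peak = 105.0 m³/s.
Runoff depth d = ΣQ_DR·Δt / A = 467.0 × 21600 / (560 km²) = 18.01 mm.
The 1-cm UH is the DRH scaled by (10 mm)/d, so U_p = 105.0 × 10/18.01 = 58.3 m³/s.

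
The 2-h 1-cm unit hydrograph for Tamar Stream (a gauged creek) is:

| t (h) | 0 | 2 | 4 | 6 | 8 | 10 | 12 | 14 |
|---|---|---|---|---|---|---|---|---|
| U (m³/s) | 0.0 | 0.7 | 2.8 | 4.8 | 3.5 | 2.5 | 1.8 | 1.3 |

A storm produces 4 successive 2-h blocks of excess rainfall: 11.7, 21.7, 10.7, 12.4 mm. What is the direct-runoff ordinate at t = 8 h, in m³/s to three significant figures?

Q ≈ 18.4 m³/s

By discrete convolution, Q_j = Σ (P_i / 10 mm) · U_{j−i}.
At t = 8 h (j=4): Q = (11.7/10)·3.5 + (21.7/10)·4.8 + (10.7/10)·2.8 + (12.4/10)·0.7 = 18.4 m³/s.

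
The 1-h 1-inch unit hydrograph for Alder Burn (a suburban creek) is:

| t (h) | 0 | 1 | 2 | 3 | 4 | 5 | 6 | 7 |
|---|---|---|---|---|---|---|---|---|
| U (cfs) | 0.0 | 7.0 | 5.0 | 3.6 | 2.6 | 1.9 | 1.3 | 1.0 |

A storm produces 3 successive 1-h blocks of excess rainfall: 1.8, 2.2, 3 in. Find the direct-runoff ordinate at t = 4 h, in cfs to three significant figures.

Q ≈ 27.6 cfs

By discrete convolution, Q_j = Σ (P_i / 1 in) · U_{j−i}.
At t = 4 h (j=4): Q = (1.8/1)·2.6 + (2.2/1)·3.6 + (3/1)·5.0 = 27.6 cfs.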